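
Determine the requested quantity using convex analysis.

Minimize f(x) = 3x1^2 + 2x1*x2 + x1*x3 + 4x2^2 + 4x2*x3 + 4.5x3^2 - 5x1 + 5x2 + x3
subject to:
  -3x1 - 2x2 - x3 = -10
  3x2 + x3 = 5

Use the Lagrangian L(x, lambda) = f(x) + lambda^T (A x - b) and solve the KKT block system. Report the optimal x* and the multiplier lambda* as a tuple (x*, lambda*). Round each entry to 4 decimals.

Form the Lagrangian:
  L(x, lambda) = (1/2) x^T Q x + c^T x + lambda^T (A x - b)
Stationarity (grad_x L = 0): Q x + c + A^T lambda = 0.
Primal feasibility: A x = b.

This gives the KKT block system:
  [ Q   A^T ] [ x     ]   [-c ]
  [ A    0  ] [ lambda ] = [ b ]

Solving the linear system:
  x*      = (2.2376, 1.7128, -0.1385)
  lambda* = (3.9043, -4.9385)
  f(x*)   = 30.4863

x* = (2.2376, 1.7128, -0.1385), lambda* = (3.9043, -4.9385)


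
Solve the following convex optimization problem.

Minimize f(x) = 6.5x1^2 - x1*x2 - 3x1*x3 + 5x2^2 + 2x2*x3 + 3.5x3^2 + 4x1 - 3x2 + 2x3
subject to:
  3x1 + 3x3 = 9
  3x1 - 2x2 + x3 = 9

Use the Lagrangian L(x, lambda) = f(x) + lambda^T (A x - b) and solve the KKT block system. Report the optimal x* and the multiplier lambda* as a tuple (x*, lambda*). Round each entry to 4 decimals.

Form the Lagrangian:
  L(x, lambda) = (1/2) x^T Q x + c^T x + lambda^T (A x - b)
Stationarity (grad_x L = 0): Q x + c + A^T lambda = 0.
Primal feasibility: A x = b.

This gives the KKT block system:
  [ Q   A^T ] [ x     ]   [-c ]
  [ A    0  ] [ lambda ] = [ b ]

Solving the linear system:
  x*      = (1.5333, -1.4667, 1.4667)
  lambda* = (1.1333, -8.1333)
  f(x*)   = 38.2333

x* = (1.5333, -1.4667, 1.4667), lambda* = (1.1333, -8.1333)


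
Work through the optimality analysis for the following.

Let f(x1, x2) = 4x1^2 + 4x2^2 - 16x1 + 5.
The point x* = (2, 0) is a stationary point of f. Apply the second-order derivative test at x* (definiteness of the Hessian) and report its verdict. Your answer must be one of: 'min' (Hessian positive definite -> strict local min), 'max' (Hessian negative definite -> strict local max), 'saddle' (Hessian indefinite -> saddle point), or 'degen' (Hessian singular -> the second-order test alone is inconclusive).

Compute the Hessian H = grad^2 f:
  H = [[8, 0], [0, 8]]
Verify stationarity: grad f(x*) = H x* + g = (0, 0).
Eigenvalues of H: 8, 8.
Both eigenvalues > 0, so H is positive definite -> x* is a strict local min.

min


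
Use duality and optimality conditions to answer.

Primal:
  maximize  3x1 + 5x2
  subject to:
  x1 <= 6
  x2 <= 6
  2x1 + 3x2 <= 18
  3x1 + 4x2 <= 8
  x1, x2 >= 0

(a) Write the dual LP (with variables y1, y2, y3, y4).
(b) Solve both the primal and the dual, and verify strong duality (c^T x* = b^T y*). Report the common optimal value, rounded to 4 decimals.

The standard primal-dual pair for 'max c^T x s.t. A x <= b, x >= 0' is:
  Dual:  min b^T y  s.t.  A^T y >= c,  y >= 0.

So the dual LP is:
  minimize  6y1 + 6y2 + 18y3 + 8y4
  subject to:
    y1 + 2y3 + 3y4 >= 3
    y2 + 3y3 + 4y4 >= 5
    y1, y2, y3, y4 >= 0

Solving the primal: x* = (0, 2).
  primal value c^T x* = 10.
Solving the dual: y* = (0, 0, 0, 1.25).
  dual value b^T y* = 10.
Strong duality: c^T x* = b^T y*. Confirmed.

10


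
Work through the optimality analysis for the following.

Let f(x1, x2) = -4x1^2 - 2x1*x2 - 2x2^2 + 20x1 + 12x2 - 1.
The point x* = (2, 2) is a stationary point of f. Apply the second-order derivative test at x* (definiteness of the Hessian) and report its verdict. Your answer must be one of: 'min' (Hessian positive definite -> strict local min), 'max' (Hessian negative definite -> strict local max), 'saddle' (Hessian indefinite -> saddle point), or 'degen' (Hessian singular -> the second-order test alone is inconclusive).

Compute the Hessian H = grad^2 f:
  H = [[-8, -2], [-2, -4]]
Verify stationarity: grad f(x*) = H x* + g = (0, 0).
Eigenvalues of H: -8.8284, -3.1716.
Both eigenvalues < 0, so H is negative definite -> x* is a strict local max.

max


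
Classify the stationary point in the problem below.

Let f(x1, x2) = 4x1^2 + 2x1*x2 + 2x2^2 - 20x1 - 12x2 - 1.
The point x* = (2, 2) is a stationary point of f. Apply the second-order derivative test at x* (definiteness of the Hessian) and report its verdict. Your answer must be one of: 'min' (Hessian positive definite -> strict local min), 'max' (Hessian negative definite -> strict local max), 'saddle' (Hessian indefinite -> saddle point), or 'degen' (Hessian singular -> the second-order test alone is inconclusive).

Compute the Hessian H = grad^2 f:
  H = [[8, 2], [2, 4]]
Verify stationarity: grad f(x*) = H x* + g = (0, 0).
Eigenvalues of H: 3.1716, 8.8284.
Both eigenvalues > 0, so H is positive definite -> x* is a strict local min.

min


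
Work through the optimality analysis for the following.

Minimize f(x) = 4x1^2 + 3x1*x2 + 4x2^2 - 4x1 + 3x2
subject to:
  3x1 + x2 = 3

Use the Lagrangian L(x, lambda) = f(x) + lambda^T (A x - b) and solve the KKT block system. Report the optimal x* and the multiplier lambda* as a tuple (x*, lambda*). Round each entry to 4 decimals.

Form the Lagrangian:
  L(x, lambda) = (1/2) x^T Q x + c^T x + lambda^T (A x - b)
Stationarity (grad_x L = 0): Q x + c + A^T lambda = 0.
Primal feasibility: A x = b.

This gives the KKT block system:
  [ Q   A^T ] [ x     ]   [-c ]
  [ A    0  ] [ lambda ] = [ b ]

Solving the linear system:
  x*      = (1.2258, -0.6774)
  lambda* = (-1.2581)
  f(x*)   = -1.5806

x* = (1.2258, -0.6774), lambda* = (-1.2581)


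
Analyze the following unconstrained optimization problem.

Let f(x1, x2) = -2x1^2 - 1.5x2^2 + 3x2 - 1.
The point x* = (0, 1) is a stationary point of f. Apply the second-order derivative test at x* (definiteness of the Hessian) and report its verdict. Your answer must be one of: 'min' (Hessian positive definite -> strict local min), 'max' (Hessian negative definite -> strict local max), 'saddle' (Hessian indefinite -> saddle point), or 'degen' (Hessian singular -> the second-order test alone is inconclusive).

Compute the Hessian H = grad^2 f:
  H = [[-4, 0], [0, -3]]
Verify stationarity: grad f(x*) = H x* + g = (0, 0).
Eigenvalues of H: -4, -3.
Both eigenvalues < 0, so H is negative definite -> x* is a strict local max.

max


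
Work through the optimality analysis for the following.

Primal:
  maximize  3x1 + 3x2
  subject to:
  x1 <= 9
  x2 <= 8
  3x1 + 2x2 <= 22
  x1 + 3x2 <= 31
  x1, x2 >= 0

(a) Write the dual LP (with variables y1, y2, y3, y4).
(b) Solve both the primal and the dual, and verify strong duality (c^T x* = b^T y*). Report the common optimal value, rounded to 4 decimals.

The standard primal-dual pair for 'max c^T x s.t. A x <= b, x >= 0' is:
  Dual:  min b^T y  s.t.  A^T y >= c,  y >= 0.

So the dual LP is:
  minimize  9y1 + 8y2 + 22y3 + 31y4
  subject to:
    y1 + 3y3 + y4 >= 3
    y2 + 2y3 + 3y4 >= 3
    y1, y2, y3, y4 >= 0

Solving the primal: x* = (2, 8).
  primal value c^T x* = 30.
Solving the dual: y* = (0, 1, 1, 0).
  dual value b^T y* = 30.
Strong duality: c^T x* = b^T y*. Confirmed.

30


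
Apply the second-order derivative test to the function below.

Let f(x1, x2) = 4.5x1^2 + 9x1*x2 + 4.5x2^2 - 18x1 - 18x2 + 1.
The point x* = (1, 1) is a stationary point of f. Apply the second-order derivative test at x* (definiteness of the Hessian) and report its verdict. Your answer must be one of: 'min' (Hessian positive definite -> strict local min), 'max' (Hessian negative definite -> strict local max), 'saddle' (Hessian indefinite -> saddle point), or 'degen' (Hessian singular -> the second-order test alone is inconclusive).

Compute the Hessian H = grad^2 f:
  H = [[9, 9], [9, 9]]
Verify stationarity: grad f(x*) = H x* + g = (0, 0).
Eigenvalues of H: 0, 18.
H has a zero eigenvalue (singular; positive semidefinite but not definite), so H is neither positive definite, negative definite, nor indefinite. The second-order test alone is inconclusive -> degen.
(Indeed, f is constant along the null direction of H through x*, so x* is not a strict local extremum.)

degen


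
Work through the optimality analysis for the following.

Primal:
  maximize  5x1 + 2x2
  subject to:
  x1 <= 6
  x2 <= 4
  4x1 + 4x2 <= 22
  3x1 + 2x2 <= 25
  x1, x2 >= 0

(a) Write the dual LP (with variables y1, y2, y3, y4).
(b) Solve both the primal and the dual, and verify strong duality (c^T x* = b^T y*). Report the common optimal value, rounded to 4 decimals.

The standard primal-dual pair for 'max c^T x s.t. A x <= b, x >= 0' is:
  Dual:  min b^T y  s.t.  A^T y >= c,  y >= 0.

So the dual LP is:
  minimize  6y1 + 4y2 + 22y3 + 25y4
  subject to:
    y1 + 4y3 + 3y4 >= 5
    y2 + 4y3 + 2y4 >= 2
    y1, y2, y3, y4 >= 0

Solving the primal: x* = (5.5, 0).
  primal value c^T x* = 27.5.
Solving the dual: y* = (0, 0, 1.25, 0).
  dual value b^T y* = 27.5.
Strong duality: c^T x* = b^T y*. Confirmed.

27.5


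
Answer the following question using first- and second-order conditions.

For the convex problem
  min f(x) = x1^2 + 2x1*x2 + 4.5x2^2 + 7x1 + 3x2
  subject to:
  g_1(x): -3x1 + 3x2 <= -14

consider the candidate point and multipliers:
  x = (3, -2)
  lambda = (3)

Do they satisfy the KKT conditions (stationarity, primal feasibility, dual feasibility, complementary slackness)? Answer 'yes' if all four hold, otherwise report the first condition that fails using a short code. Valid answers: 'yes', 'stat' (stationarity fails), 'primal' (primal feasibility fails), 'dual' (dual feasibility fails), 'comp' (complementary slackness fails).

Gradient of f: grad f(x) = Q x + c = (9, -9)
Constraint values g_i(x) = a_i^T x - b_i:
  g_1((3, -2)) = -1
Stationarity residual: grad f(x) + sum_i lambda_i a_i = (0, 0)
  -> stationarity OK
Primal feasibility (all g_i <= 0): OK
Dual feasibility (all lambda_i >= 0): OK
Complementary slackness (lambda_i * g_i(x) = 0 for all i): FAILS

Verdict: the first failing condition is complementary_slackness -> comp.

comp


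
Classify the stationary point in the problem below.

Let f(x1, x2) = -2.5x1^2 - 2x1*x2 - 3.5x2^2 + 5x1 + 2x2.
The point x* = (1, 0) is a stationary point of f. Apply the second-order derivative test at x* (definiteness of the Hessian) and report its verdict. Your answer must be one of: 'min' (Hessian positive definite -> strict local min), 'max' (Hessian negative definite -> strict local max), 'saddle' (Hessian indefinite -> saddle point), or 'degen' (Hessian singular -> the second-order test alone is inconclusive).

Compute the Hessian H = grad^2 f:
  H = [[-5, -2], [-2, -7]]
Verify stationarity: grad f(x*) = H x* + g = (0, 0).
Eigenvalues of H: -8.2361, -3.7639.
Both eigenvalues < 0, so H is negative definite -> x* is a strict local max.

max


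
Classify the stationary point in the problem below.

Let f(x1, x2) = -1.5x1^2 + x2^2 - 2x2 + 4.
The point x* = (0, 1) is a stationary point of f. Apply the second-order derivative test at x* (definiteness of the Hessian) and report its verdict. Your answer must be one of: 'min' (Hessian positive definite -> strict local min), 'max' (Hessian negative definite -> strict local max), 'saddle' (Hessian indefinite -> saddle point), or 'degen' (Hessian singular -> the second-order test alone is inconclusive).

Compute the Hessian H = grad^2 f:
  H = [[-3, 0], [0, 2]]
Verify stationarity: grad f(x*) = H x* + g = (0, 0).
Eigenvalues of H: -3, 2.
Eigenvalues have mixed signs, so H is indefinite -> x* is a saddle point.

saddle


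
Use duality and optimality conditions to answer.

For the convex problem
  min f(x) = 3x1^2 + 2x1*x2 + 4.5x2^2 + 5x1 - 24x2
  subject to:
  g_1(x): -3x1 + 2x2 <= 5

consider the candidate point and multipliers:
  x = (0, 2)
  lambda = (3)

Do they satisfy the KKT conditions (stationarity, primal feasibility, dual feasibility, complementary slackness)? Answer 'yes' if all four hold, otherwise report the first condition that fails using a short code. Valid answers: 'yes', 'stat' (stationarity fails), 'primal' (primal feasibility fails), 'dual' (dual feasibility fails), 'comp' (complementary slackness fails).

Gradient of f: grad f(x) = Q x + c = (9, -6)
Constraint values g_i(x) = a_i^T x - b_i:
  g_1((0, 2)) = -1
Stationarity residual: grad f(x) + sum_i lambda_i a_i = (0, 0)
  -> stationarity OK
Primal feasibility (all g_i <= 0): OK
Dual feasibility (all lambda_i >= 0): OK
Complementary slackness (lambda_i * g_i(x) = 0 for all i): FAILS

Verdict: the first failing condition is complementary_slackness -> comp.

comp


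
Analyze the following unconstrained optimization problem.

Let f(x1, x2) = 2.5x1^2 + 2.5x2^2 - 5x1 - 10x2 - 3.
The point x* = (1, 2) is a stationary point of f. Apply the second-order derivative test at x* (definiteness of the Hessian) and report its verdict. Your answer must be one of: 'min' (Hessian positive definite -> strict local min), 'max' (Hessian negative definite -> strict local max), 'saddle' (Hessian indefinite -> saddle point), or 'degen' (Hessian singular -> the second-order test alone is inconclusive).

Compute the Hessian H = grad^2 f:
  H = [[5, 0], [0, 5]]
Verify stationarity: grad f(x*) = H x* + g = (0, 0).
Eigenvalues of H: 5, 5.
Both eigenvalues > 0, so H is positive definite -> x* is a strict local min.

min


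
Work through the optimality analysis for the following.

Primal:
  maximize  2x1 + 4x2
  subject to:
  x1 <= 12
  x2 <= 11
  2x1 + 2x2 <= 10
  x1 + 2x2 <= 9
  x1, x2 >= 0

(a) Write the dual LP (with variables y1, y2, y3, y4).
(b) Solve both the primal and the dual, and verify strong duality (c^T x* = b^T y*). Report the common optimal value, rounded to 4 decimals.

The standard primal-dual pair for 'max c^T x s.t. A x <= b, x >= 0' is:
  Dual:  min b^T y  s.t.  A^T y >= c,  y >= 0.

So the dual LP is:
  minimize  12y1 + 11y2 + 10y3 + 9y4
  subject to:
    y1 + 2y3 + y4 >= 2
    y2 + 2y3 + 2y4 >= 4
    y1, y2, y3, y4 >= 0

Solving the primal: x* = (1, 4).
  primal value c^T x* = 18.
Solving the dual: y* = (0, 0, 0, 2).
  dual value b^T y* = 18.
Strong duality: c^T x* = b^T y*. Confirmed.

18


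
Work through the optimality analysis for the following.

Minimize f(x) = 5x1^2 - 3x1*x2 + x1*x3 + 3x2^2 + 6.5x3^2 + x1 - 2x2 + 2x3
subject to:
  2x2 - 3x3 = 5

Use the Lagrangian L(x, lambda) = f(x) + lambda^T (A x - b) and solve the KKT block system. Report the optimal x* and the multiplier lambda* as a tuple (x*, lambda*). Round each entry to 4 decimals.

Form the Lagrangian:
  L(x, lambda) = (1/2) x^T Q x + c^T x + lambda^T (A x - b)
Stationarity (grad_x L = 0): Q x + c + A^T lambda = 0.
Primal feasibility: A x = b.

This gives the KKT block system:
  [ Q   A^T ] [ x     ]   [-c ]
  [ A    0  ] [ lambda ] = [ b ]

Solving the linear system:
  x*      = (0.3838, 1.3591, -0.7606)
  lambda* = (-2.5015)
  f(x*)   = 4.3259

x* = (0.3838, 1.3591, -0.7606), lambda* = (-2.5015)


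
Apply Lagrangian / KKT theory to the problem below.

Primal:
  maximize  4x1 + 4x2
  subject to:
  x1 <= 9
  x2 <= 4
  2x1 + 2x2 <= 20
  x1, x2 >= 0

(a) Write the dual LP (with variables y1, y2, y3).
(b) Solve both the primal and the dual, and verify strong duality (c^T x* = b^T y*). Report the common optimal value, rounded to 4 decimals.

The standard primal-dual pair for 'max c^T x s.t. A x <= b, x >= 0' is:
  Dual:  min b^T y  s.t.  A^T y >= c,  y >= 0.

So the dual LP is:
  minimize  9y1 + 4y2 + 20y3
  subject to:
    y1 + 2y3 >= 4
    y2 + 2y3 >= 4
    y1, y2, y3 >= 0

Solving the primal: x* = (6, 4).
  primal value c^T x* = 40.
Solving the dual: y* = (0, 0, 2).
  dual value b^T y* = 40.
Strong duality: c^T x* = b^T y*. Confirmed.

40


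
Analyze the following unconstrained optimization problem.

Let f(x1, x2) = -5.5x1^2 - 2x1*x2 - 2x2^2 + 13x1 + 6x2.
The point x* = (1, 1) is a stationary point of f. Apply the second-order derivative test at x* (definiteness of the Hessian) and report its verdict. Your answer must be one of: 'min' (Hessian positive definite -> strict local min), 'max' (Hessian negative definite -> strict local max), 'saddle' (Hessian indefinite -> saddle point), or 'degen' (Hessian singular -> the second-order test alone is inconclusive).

Compute the Hessian H = grad^2 f:
  H = [[-11, -2], [-2, -4]]
Verify stationarity: grad f(x*) = H x* + g = (0, 0).
Eigenvalues of H: -11.5311, -3.4689.
Both eigenvalues < 0, so H is negative definite -> x* is a strict local max.

max


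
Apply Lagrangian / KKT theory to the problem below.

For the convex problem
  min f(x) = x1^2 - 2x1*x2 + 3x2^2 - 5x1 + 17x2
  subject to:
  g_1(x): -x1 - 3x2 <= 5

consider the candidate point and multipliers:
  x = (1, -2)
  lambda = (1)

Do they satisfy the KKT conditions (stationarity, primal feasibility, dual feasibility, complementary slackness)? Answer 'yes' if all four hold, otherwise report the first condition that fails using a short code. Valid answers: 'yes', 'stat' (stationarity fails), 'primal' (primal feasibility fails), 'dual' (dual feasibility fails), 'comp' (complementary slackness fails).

Gradient of f: grad f(x) = Q x + c = (1, 3)
Constraint values g_i(x) = a_i^T x - b_i:
  g_1((1, -2)) = 0
Stationarity residual: grad f(x) + sum_i lambda_i a_i = (0, 0)
  -> stationarity OK
Primal feasibility (all g_i <= 0): OK
Dual feasibility (all lambda_i >= 0): OK
Complementary slackness (lambda_i * g_i(x) = 0 for all i): OK

Verdict: yes, KKT holds.

yes


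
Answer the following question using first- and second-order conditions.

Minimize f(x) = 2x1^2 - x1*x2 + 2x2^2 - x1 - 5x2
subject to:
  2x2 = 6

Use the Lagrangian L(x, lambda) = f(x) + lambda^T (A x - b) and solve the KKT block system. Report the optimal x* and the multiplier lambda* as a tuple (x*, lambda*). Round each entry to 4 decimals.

Form the Lagrangian:
  L(x, lambda) = (1/2) x^T Q x + c^T x + lambda^T (A x - b)
Stationarity (grad_x L = 0): Q x + c + A^T lambda = 0.
Primal feasibility: A x = b.

This gives the KKT block system:
  [ Q   A^T ] [ x     ]   [-c ]
  [ A    0  ] [ lambda ] = [ b ]

Solving the linear system:
  x*      = (1, 3)
  lambda* = (-3)
  f(x*)   = 1

x* = (1, 3), lambda* = (-3)


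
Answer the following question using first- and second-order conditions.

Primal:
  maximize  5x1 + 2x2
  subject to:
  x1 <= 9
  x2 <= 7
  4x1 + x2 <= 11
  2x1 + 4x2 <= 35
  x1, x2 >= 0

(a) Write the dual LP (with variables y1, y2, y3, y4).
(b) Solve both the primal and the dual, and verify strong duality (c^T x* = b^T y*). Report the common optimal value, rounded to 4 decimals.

The standard primal-dual pair for 'max c^T x s.t. A x <= b, x >= 0' is:
  Dual:  min b^T y  s.t.  A^T y >= c,  y >= 0.

So the dual LP is:
  minimize  9y1 + 7y2 + 11y3 + 35y4
  subject to:
    y1 + 4y3 + 2y4 >= 5
    y2 + y3 + 4y4 >= 2
    y1, y2, y3, y4 >= 0

Solving the primal: x* = (1, 7).
  primal value c^T x* = 19.
Solving the dual: y* = (0, 0.75, 1.25, 0).
  dual value b^T y* = 19.
Strong duality: c^T x* = b^T y*. Confirmed.

19


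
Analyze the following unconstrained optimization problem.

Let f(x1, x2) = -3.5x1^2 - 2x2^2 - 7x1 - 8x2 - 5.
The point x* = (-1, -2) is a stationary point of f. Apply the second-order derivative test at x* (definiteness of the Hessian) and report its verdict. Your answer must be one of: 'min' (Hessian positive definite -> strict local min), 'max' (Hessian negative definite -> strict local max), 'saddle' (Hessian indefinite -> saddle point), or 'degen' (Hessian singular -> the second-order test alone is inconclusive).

Compute the Hessian H = grad^2 f:
  H = [[-7, 0], [0, -4]]
Verify stationarity: grad f(x*) = H x* + g = (0, 0).
Eigenvalues of H: -7, -4.
Both eigenvalues < 0, so H is negative definite -> x* is a strict local max.

max


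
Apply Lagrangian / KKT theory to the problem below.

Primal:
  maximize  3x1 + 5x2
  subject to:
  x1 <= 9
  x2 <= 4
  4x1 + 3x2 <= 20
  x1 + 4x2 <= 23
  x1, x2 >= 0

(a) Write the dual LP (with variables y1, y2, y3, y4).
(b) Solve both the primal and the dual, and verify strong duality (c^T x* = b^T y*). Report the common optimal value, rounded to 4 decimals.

The standard primal-dual pair for 'max c^T x s.t. A x <= b, x >= 0' is:
  Dual:  min b^T y  s.t.  A^T y >= c,  y >= 0.

So the dual LP is:
  minimize  9y1 + 4y2 + 20y3 + 23y4
  subject to:
    y1 + 4y3 + y4 >= 3
    y2 + 3y3 + 4y4 >= 5
    y1, y2, y3, y4 >= 0

Solving the primal: x* = (2, 4).
  primal value c^T x* = 26.
Solving the dual: y* = (0, 2.75, 0.75, 0).
  dual value b^T y* = 26.
Strong duality: c^T x* = b^T y*. Confirmed.

26


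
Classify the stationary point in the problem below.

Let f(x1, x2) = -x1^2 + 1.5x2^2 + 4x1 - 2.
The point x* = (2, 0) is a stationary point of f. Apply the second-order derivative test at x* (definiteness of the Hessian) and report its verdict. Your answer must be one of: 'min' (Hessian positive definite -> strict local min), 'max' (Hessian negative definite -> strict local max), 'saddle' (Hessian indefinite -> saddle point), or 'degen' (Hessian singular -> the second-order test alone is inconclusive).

Compute the Hessian H = grad^2 f:
  H = [[-2, 0], [0, 3]]
Verify stationarity: grad f(x*) = H x* + g = (0, 0).
Eigenvalues of H: -2, 3.
Eigenvalues have mixed signs, so H is indefinite -> x* is a saddle point.

saddle


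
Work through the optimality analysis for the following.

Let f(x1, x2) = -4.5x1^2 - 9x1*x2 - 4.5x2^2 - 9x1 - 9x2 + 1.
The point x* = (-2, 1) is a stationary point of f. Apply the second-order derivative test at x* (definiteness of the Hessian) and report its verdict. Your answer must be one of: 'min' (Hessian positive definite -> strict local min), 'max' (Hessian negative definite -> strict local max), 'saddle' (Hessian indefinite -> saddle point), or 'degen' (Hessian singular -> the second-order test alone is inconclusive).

Compute the Hessian H = grad^2 f:
  H = [[-9, -9], [-9, -9]]
Verify stationarity: grad f(x*) = H x* + g = (0, 0).
Eigenvalues of H: -18, 0.
H has a zero eigenvalue (singular; negative semidefinite but not definite), so H is neither positive definite, negative definite, nor indefinite. The second-order test alone is inconclusive -> degen.
(Indeed, f is constant along the null direction of H through x*, so x* is not a strict local extremum.)

degen


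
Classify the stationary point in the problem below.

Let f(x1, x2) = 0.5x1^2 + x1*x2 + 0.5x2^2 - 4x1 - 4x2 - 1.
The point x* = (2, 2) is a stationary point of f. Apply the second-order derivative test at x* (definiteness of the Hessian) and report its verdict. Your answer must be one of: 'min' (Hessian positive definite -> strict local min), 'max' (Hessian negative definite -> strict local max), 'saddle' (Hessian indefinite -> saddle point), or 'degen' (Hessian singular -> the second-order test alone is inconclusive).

Compute the Hessian H = grad^2 f:
  H = [[1, 1], [1, 1]]
Verify stationarity: grad f(x*) = H x* + g = (0, 0).
Eigenvalues of H: 0, 2.
H has a zero eigenvalue (singular; positive semidefinite but not definite), so H is neither positive definite, negative definite, nor indefinite. The second-order test alone is inconclusive -> degen.
(Indeed, f is constant along the null direction of H through x*, so x* is not a strict local extremum.)

degen


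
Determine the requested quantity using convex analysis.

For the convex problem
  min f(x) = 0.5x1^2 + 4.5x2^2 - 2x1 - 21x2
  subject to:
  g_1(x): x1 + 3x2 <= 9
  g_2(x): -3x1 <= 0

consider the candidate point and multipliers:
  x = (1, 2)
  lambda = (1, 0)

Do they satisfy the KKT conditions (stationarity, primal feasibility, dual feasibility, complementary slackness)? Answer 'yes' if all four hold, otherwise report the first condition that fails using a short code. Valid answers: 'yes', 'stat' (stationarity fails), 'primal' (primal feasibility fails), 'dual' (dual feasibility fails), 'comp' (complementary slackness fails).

Gradient of f: grad f(x) = Q x + c = (-1, -3)
Constraint values g_i(x) = a_i^T x - b_i:
  g_1((1, 2)) = -2
  g_2((1, 2)) = -3
Stationarity residual: grad f(x) + sum_i lambda_i a_i = (0, 0)
  -> stationarity OK
Primal feasibility (all g_i <= 0): OK
Dual feasibility (all lambda_i >= 0): OK
Complementary slackness (lambda_i * g_i(x) = 0 for all i): FAILS

Verdict: the first failing condition is complementary_slackness -> comp.

comp


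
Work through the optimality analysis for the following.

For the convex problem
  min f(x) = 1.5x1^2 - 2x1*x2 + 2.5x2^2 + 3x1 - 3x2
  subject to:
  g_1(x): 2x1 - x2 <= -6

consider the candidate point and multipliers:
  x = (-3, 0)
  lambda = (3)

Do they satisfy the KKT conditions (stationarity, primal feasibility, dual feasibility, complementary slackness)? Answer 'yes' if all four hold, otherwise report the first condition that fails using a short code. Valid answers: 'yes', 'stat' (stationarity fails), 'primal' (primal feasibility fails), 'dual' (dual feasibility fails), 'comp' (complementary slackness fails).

Gradient of f: grad f(x) = Q x + c = (-6, 3)
Constraint values g_i(x) = a_i^T x - b_i:
  g_1((-3, 0)) = 0
Stationarity residual: grad f(x) + sum_i lambda_i a_i = (0, 0)
  -> stationarity OK
Primal feasibility (all g_i <= 0): OK
Dual feasibility (all lambda_i >= 0): OK
Complementary slackness (lambda_i * g_i(x) = 0 for all i): OK

Verdict: yes, KKT holds.

yes


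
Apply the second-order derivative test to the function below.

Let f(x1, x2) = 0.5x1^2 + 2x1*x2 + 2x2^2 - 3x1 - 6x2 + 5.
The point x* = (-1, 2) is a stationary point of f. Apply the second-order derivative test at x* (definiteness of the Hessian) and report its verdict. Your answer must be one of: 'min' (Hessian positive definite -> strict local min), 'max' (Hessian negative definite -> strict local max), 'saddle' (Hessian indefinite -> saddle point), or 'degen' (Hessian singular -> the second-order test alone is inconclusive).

Compute the Hessian H = grad^2 f:
  H = [[1, 2], [2, 4]]
Verify stationarity: grad f(x*) = H x* + g = (0, 0).
Eigenvalues of H: 0, 5.
H has a zero eigenvalue (singular; positive semidefinite but not definite), so H is neither positive definite, negative definite, nor indefinite. The second-order test alone is inconclusive -> degen.
(Indeed, f is constant along the null direction of H through x*, so x* is not a strict local extremum.)

degen


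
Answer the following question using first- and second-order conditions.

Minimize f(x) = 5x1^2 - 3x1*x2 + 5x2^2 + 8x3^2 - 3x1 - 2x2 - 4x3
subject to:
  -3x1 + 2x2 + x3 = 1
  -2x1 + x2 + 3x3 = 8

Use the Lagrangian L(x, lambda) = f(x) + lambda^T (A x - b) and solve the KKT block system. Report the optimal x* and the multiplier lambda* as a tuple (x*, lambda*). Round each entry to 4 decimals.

Form the Lagrangian:
  L(x, lambda) = (1/2) x^T Q x + c^T x + lambda^T (A x - b)
Stationarity (grad_x L = 0): Q x + c + A^T lambda = 0.
Primal feasibility: A x = b.

This gives the KKT block system:
  [ Q   A^T ] [ x     ]   [-c ]
  [ A    0  ] [ lambda ] = [ b ]

Solving the linear system:
  x*      = (0.3663, -0.4872, 3.0733)
  lambda* = (13.8168, -19.663)
  f(x*)   = 65.5348

x* = (0.3663, -0.4872, 3.0733), lambda* = (13.8168, -19.663)


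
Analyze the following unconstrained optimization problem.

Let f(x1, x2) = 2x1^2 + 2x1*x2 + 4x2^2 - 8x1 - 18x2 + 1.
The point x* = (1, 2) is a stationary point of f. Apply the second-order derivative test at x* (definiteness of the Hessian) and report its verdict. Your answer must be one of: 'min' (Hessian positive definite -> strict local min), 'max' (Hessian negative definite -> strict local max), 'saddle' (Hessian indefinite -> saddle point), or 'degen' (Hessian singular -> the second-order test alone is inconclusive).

Compute the Hessian H = grad^2 f:
  H = [[4, 2], [2, 8]]
Verify stationarity: grad f(x*) = H x* + g = (0, 0).
Eigenvalues of H: 3.1716, 8.8284.
Both eigenvalues > 0, so H is positive definite -> x* is a strict local min.

min


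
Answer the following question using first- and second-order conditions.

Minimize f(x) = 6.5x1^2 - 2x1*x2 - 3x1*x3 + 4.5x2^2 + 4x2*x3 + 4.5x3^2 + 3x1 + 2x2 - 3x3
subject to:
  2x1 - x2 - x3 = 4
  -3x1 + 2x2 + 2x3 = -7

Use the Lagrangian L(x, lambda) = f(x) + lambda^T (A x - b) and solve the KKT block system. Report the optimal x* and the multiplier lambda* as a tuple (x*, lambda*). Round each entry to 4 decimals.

Form the Lagrangian:
  L(x, lambda) = (1/2) x^T Q x + c^T x + lambda^T (A x - b)
Stationarity (grad_x L = 0): Q x + c + A^T lambda = 0.
Primal feasibility: A x = b.

This gives the KKT block system:
  [ Q   A^T ] [ x     ]   [-c ]
  [ A    0  ] [ lambda ] = [ b ]

Solving the linear system:
  x*      = (1, -1.6, -0.4)
  lambda* = (7.2, 11.6)
  f(x*)   = 26.7

x* = (1, -1.6, -0.4), lambda* = (7.2, 11.6)


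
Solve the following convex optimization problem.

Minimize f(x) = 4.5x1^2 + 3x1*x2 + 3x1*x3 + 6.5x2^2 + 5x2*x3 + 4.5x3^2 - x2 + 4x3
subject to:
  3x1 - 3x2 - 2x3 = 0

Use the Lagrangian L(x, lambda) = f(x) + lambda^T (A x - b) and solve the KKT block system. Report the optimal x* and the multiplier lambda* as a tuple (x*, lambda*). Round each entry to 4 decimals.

Form the Lagrangian:
  L(x, lambda) = (1/2) x^T Q x + c^T x + lambda^T (A x - b)
Stationarity (grad_x L = 0): Q x + c + A^T lambda = 0.
Primal feasibility: A x = b.

This gives the KKT block system:
  [ Q   A^T ] [ x     ]   [-c ]
  [ A    0  ] [ lambda ] = [ b ]

Solving the linear system:
  x*      = (-0.0197, 0.3682, -0.5818)
  lambda* = (0.2727)
  f(x*)   = -1.3477

x* = (-0.0197, 0.3682, -0.5818), lambda* = (0.2727)


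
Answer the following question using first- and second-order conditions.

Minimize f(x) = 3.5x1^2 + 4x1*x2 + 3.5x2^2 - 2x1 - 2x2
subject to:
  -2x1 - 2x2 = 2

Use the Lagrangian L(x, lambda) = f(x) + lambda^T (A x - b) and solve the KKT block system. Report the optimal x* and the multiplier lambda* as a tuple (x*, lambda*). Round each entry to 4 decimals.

Form the Lagrangian:
  L(x, lambda) = (1/2) x^T Q x + c^T x + lambda^T (A x - b)
Stationarity (grad_x L = 0): Q x + c + A^T lambda = 0.
Primal feasibility: A x = b.

This gives the KKT block system:
  [ Q   A^T ] [ x     ]   [-c ]
  [ A    0  ] [ lambda ] = [ b ]

Solving the linear system:
  x*      = (-0.5, -0.5)
  lambda* = (-3.75)
  f(x*)   = 4.75

x* = (-0.5, -0.5), lambda* = (-3.75)


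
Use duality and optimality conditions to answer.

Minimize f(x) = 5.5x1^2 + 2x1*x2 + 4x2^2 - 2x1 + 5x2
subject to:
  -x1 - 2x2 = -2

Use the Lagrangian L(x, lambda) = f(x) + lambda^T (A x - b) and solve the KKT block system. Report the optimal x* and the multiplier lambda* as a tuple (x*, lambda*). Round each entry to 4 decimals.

Form the Lagrangian:
  L(x, lambda) = (1/2) x^T Q x + c^T x + lambda^T (A x - b)
Stationarity (grad_x L = 0): Q x + c + A^T lambda = 0.
Primal feasibility: A x = b.

This gives the KKT block system:
  [ Q   A^T ] [ x     ]   [-c ]
  [ A    0  ] [ lambda ] = [ b ]

Solving the linear system:
  x*      = (0.5909, 0.7045)
  lambda* = (5.9091)
  f(x*)   = 7.0795

x* = (0.5909, 0.7045), lambda* = (5.9091)


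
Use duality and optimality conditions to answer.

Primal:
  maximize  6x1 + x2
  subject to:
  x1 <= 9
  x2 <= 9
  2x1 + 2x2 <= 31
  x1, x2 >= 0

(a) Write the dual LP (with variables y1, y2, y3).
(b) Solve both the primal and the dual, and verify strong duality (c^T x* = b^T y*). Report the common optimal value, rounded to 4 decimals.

The standard primal-dual pair for 'max c^T x s.t. A x <= b, x >= 0' is:
  Dual:  min b^T y  s.t.  A^T y >= c,  y >= 0.

So the dual LP is:
  minimize  9y1 + 9y2 + 31y3
  subject to:
    y1 + 2y3 >= 6
    y2 + 2y3 >= 1
    y1, y2, y3 >= 0

Solving the primal: x* = (9, 6.5).
  primal value c^T x* = 60.5.
Solving the dual: y* = (5, 0, 0.5).
  dual value b^T y* = 60.5.
Strong duality: c^T x* = b^T y*. Confirmed.

60.5


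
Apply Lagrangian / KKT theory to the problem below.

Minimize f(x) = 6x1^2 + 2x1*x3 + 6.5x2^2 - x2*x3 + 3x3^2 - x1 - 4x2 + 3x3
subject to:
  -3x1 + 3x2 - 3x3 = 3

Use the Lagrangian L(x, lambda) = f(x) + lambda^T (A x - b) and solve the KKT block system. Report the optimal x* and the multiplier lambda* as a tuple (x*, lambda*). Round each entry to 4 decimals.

Form the Lagrangian:
  L(x, lambda) = (1/2) x^T Q x + c^T x + lambda^T (A x - b)
Stationarity (grad_x L = 0): Q x + c + A^T lambda = 0.
Primal feasibility: A x = b.

This gives the KKT block system:
  [ Q   A^T ] [ x     ]   [-c ]
  [ A    0  ] [ lambda ] = [ b ]

Solving the linear system:
  x*      = (0.0786, 0.3668, -0.7118)
  lambda* = (-0.4934)
  f(x*)   = -1.1004

x* = (0.0786, 0.3668, -0.7118), lambda* = (-0.4934)


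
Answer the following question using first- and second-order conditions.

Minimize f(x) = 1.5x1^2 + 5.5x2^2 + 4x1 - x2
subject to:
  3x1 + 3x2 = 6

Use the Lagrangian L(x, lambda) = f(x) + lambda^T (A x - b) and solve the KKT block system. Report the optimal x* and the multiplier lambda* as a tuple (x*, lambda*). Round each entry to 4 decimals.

Form the Lagrangian:
  L(x, lambda) = (1/2) x^T Q x + c^T x + lambda^T (A x - b)
Stationarity (grad_x L = 0): Q x + c + A^T lambda = 0.
Primal feasibility: A x = b.

This gives the KKT block system:
  [ Q   A^T ] [ x     ]   [-c ]
  [ A    0  ] [ lambda ] = [ b ]

Solving the linear system:
  x*      = (1.2143, 0.7857)
  lambda* = (-2.5476)
  f(x*)   = 9.6786

x* = (1.2143, 0.7857), lambda* = (-2.5476)


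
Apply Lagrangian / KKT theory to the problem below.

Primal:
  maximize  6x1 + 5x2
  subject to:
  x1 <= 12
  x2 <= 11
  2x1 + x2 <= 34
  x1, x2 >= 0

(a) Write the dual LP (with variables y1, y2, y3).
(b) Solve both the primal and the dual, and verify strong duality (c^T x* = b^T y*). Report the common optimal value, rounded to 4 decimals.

The standard primal-dual pair for 'max c^T x s.t. A x <= b, x >= 0' is:
  Dual:  min b^T y  s.t.  A^T y >= c,  y >= 0.

So the dual LP is:
  minimize  12y1 + 11y2 + 34y3
  subject to:
    y1 + 2y3 >= 6
    y2 + y3 >= 5
    y1, y2, y3 >= 0

Solving the primal: x* = (11.5, 11).
  primal value c^T x* = 124.
Solving the dual: y* = (0, 2, 3).
  dual value b^T y* = 124.
Strong duality: c^T x* = b^T y*. Confirmed.

124


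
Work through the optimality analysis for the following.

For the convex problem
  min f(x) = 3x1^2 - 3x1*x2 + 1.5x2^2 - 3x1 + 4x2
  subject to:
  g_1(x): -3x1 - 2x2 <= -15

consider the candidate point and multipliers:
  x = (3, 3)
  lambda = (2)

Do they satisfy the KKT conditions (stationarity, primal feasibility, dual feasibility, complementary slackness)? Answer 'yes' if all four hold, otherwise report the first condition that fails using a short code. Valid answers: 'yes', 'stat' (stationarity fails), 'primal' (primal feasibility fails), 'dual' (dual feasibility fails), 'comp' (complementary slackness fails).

Gradient of f: grad f(x) = Q x + c = (6, 4)
Constraint values g_i(x) = a_i^T x - b_i:
  g_1((3, 3)) = 0
Stationarity residual: grad f(x) + sum_i lambda_i a_i = (0, 0)
  -> stationarity OK
Primal feasibility (all g_i <= 0): OK
Dual feasibility (all lambda_i >= 0): OK
Complementary slackness (lambda_i * g_i(x) = 0 for all i): OK

Verdict: yes, KKT holds.

yes


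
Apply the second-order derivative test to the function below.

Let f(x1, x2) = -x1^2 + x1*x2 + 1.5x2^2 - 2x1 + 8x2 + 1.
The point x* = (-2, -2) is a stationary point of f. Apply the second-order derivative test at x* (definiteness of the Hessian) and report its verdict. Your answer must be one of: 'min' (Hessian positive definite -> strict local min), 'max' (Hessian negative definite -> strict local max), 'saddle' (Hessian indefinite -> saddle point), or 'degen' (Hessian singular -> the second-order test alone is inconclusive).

Compute the Hessian H = grad^2 f:
  H = [[-2, 1], [1, 3]]
Verify stationarity: grad f(x*) = H x* + g = (0, 0).
Eigenvalues of H: -2.1926, 3.1926.
Eigenvalues have mixed signs, so H is indefinite -> x* is a saddle point.

saddle


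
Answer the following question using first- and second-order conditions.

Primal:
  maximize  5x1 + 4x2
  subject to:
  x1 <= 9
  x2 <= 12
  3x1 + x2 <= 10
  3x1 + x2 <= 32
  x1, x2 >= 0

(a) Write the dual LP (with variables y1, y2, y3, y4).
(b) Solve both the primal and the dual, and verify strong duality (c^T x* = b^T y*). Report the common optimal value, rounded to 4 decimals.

The standard primal-dual pair for 'max c^T x s.t. A x <= b, x >= 0' is:
  Dual:  min b^T y  s.t.  A^T y >= c,  y >= 0.

So the dual LP is:
  minimize  9y1 + 12y2 + 10y3 + 32y4
  subject to:
    y1 + 3y3 + 3y4 >= 5
    y2 + y3 + y4 >= 4
    y1, y2, y3, y4 >= 0

Solving the primal: x* = (0, 10).
  primal value c^T x* = 40.
Solving the dual: y* = (0, 0, 4, 0).
  dual value b^T y* = 40.
Strong duality: c^T x* = b^T y*. Confirmed.

40


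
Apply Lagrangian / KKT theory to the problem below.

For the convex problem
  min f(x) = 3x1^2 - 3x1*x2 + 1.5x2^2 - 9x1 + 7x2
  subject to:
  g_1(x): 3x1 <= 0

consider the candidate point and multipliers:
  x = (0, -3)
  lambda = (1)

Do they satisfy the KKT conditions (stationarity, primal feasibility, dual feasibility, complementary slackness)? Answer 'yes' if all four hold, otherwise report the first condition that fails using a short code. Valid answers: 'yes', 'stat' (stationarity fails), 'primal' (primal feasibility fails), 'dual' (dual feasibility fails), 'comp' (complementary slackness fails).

Gradient of f: grad f(x) = Q x + c = (0, -2)
Constraint values g_i(x) = a_i^T x - b_i:
  g_1((0, -3)) = 0
Stationarity residual: grad f(x) + sum_i lambda_i a_i = (3, -2)
  -> stationarity FAILS
Primal feasibility (all g_i <= 0): OK
Dual feasibility (all lambda_i >= 0): OK
Complementary slackness (lambda_i * g_i(x) = 0 for all i): OK

Verdict: the first failing condition is stationarity -> stat.

stat


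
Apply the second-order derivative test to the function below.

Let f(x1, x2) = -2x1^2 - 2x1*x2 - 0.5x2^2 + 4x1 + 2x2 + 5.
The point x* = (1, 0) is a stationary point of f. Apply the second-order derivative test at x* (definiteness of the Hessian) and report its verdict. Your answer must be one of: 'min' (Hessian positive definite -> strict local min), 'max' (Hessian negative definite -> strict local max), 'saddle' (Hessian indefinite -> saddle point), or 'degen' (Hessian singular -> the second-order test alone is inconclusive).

Compute the Hessian H = grad^2 f:
  H = [[-4, -2], [-2, -1]]
Verify stationarity: grad f(x*) = H x* + g = (0, 0).
Eigenvalues of H: -5, 0.
H has a zero eigenvalue (singular; negative semidefinite but not definite), so H is neither positive definite, negative definite, nor indefinite. The second-order test alone is inconclusive -> degen.
(Indeed, f is constant along the null direction of H through x*, so x* is not a strict local extremum.)

degen


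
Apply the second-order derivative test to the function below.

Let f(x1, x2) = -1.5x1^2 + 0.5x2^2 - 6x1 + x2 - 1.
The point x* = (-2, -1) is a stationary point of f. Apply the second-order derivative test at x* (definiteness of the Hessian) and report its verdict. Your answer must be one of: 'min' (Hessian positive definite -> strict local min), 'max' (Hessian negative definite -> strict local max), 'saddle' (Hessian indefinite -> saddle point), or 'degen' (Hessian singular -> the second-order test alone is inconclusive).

Compute the Hessian H = grad^2 f:
  H = [[-3, 0], [0, 1]]
Verify stationarity: grad f(x*) = H x* + g = (0, 0).
Eigenvalues of H: -3, 1.
Eigenvalues have mixed signs, so H is indefinite -> x* is a saddle point.

saddle


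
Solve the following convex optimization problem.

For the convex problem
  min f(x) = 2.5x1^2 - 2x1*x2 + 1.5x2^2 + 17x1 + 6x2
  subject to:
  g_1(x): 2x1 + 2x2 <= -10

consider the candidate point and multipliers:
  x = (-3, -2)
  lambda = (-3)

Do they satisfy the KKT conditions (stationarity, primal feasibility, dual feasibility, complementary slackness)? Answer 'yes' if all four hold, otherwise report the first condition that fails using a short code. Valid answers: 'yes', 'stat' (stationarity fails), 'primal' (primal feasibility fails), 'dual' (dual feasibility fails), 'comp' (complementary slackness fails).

Gradient of f: grad f(x) = Q x + c = (6, 6)
Constraint values g_i(x) = a_i^T x - b_i:
  g_1((-3, -2)) = 0
Stationarity residual: grad f(x) + sum_i lambda_i a_i = (0, 0)
  -> stationarity OK
Primal feasibility (all g_i <= 0): OK
Dual feasibility (all lambda_i >= 0): FAILS
Complementary slackness (lambda_i * g_i(x) = 0 for all i): OK

Verdict: the first failing condition is dual_feasibility -> dual.

dual


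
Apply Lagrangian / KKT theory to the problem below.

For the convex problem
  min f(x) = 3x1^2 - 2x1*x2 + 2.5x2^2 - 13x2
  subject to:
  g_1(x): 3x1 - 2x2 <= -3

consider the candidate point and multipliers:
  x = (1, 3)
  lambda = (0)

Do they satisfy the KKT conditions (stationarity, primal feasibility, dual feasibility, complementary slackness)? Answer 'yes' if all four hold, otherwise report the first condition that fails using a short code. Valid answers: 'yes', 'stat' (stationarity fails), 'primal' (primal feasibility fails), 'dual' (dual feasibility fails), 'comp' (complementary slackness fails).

Gradient of f: grad f(x) = Q x + c = (0, 0)
Constraint values g_i(x) = a_i^T x - b_i:
  g_1((1, 3)) = 0
Stationarity residual: grad f(x) + sum_i lambda_i a_i = (0, 0)
  -> stationarity OK
Primal feasibility (all g_i <= 0): OK
Dual feasibility (all lambda_i >= 0): OK
Complementary slackness (lambda_i * g_i(x) = 0 for all i): OK

Verdict: yes, KKT holds.

yes
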